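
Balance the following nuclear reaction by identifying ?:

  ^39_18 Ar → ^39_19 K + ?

Conserve mass number: 39 = 39 + A, so A = 0.
Conserve atomic number: 18 = 19 + Z, so Z = -1.
A = 0 and Z = -1 is ^0_-1 e — a beta-minus particle.

beta-minus particle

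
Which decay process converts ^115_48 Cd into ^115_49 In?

beta-minus decay

ΔA = 115 − 115 = 0; ΔZ = 49 − 48 = +1.
A is unchanged and Z rises by 1 — a neutron has become a proton (β⁻ decay).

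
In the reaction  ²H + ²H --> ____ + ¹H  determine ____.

Conserve mass number: 2 + 2 = A + 1, so A = 3.
Conserve atomic number: 1 + 1 = Z + 1, so Z = 1.
A = 3 and Z = 1 is ³H — a triton.

H-3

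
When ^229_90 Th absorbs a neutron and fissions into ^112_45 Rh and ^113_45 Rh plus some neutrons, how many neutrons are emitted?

5

Conserve mass number: 230 = 112 + 113 + k, so k = 230 − 225 = 5.
Check atomic number: 90 = 45 + 45 + 0 = 90. ✓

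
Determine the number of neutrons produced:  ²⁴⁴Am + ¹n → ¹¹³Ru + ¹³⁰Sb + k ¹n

Conserve mass number: 245 = 113 + 130 + k, so k = 245 − 243 = 2.
Check atomic number: 95 = 44 + 51 + 0 = 95. ✓

2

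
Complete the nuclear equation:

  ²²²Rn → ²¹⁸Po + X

alpha particle

Conserve mass number: 222 = 218 + A, so A = 4.
Conserve atomic number: 86 = 84 + Z, so Z = 2.
A = 4 and Z = 2 is ⁴He — an alpha particle.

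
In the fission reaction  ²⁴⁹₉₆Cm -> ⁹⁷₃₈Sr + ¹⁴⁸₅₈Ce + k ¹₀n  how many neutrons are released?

4

Conserve mass number: 249 = 97 + 148 + k, so k = 249 − 245 = 4.
Check atomic number: 96 = 38 + 58 + 0 = 96. ✓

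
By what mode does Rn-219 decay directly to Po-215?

ΔA = 215 − 219 = -4; ΔZ = 84 − 86 = -2.
A drops by 4 and Z drops by 2 — the signature of alpha emission.

alpha decay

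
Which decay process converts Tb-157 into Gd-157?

beta-plus decay or electron capture

ΔA = 157 − 157 = 0; ΔZ = 64 − 65 = -1.
A is unchanged and Z drops by 1 — a proton has become a neutron (β⁺ emission or electron capture).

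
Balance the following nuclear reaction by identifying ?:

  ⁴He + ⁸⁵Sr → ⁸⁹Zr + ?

gamma ray

Conserve mass number: 4 + 85 = 89 + A, so A = 0.
Conserve atomic number: 2 + 38 = 40 + Z, so Z = 0.
A = 0 and Z = 0 is γ — a gamma ray.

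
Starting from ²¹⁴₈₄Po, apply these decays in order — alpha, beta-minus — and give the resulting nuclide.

Start: (A, Z) = (214, 84).
After α: (210, 82).
After β⁻: (210, 83).
Z = 83 is bismuth.

Bi-210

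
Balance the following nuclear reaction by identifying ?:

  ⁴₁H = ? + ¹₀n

H-3

Conserve mass number: 4 = A + 1, so A = 3.
Conserve atomic number: 1 = Z + 0, so Z = 1.
A = 3 and Z = 1 is ³₁H — a triton.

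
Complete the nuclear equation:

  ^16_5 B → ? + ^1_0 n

B-15

Conserve mass number: 16 = A + 1, so A = 15.
Conserve atomic number: 5 = Z + 0, so Z = 5.
Z = 5 is boron, so the species is ^15_5 B.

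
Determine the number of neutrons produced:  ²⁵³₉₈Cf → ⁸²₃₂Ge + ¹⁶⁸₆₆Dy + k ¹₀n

Conserve mass number: 253 = 82 + 168 + k, so k = 253 − 250 = 3.
Check atomic number: 98 = 32 + 66 + 0 = 98. ✓

3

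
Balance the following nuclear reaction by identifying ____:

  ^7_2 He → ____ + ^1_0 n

He-6

Conserve mass number: 7 = A + 1, so A = 6.
Conserve atomic number: 2 = Z + 0, so Z = 2.
Z = 2 is helium, so the species is ^6_2 He.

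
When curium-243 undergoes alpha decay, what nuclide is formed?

Alpha decay: mass number changes by -4, atomic number by -2.
A: 243 − 4 = 239; Z: 96 − 2 = 94.
Z = 94 is plutonium, so the daughter is plutonium-239.

Pu-239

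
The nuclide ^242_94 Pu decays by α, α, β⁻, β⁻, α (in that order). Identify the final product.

Th-230

Start: (A, Z) = (242, 94).
After α: (238, 92).
After α: (234, 90).
After β⁻: (234, 91).
After β⁻: (234, 92).
After α: (230, 90).
Z = 90 is thorium.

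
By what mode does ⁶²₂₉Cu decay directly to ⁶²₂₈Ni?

ΔA = 62 − 62 = 0; ΔZ = 28 − 29 = -1.
A is unchanged and Z drops by 1 — a proton has become a neutron (β⁺ emission or electron capture).

beta-plus decay or electron capture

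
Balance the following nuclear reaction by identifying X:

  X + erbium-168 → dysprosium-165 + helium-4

neutron

Conserve mass number: A + 168 = 165 + 4, so A = 1.
Conserve atomic number: Z + 68 = 66 + 2, so Z = 0.
A = 1 and Z = 0 is neutron — a neutron.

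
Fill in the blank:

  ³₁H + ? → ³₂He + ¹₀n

proton

Conserve mass number: 3 + A = 3 + 1, so A = 1.
Conserve atomic number: 1 + Z = 2 + 0, so Z = 1.
A = 1 and Z = 1 is ¹₁H — a proton.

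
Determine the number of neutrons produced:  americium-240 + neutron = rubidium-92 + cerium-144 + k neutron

5

Conserve mass number: 241 = 92 + 144 + k, so k = 241 − 236 = 5.
Check atomic number: 95 = 37 + 58 + 0 = 95. ✓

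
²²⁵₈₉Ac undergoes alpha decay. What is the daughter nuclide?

Fr-221

Alpha decay: mass number changes by -4, atomic number by -2.
A: 225 − 4 = 221; Z: 89 − 2 = 87.
Z = 87 is francium, so the daughter is ²²¹₈₇Fr.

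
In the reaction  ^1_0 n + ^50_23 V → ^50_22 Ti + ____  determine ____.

proton

Conserve mass number: 1 + 50 = 50 + A, so A = 1.
Conserve atomic number: 0 + 23 = 22 + Z, so Z = 1.
A = 1 and Z = 1 is ^1_1 H — a proton.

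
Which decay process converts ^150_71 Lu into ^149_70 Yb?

ΔA = 149 − 150 = -1; ΔZ = 70 − 71 = -1.
A drops by 1 and Z drops by 1 — a proton was emitted.

proton emission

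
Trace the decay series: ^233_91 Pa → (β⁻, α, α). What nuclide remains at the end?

Ra-225

Start: (A, Z) = (233, 91).
After β⁻: (233, 92).
After α: (229, 90).
After α: (225, 88).
Z = 88 is radium.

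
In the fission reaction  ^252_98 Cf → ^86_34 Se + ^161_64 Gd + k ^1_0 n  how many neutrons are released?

Conserve mass number: 252 = 86 + 161 + k, so k = 252 − 247 = 5.
Check atomic number: 98 = 34 + 64 + 0 = 98. ✓

5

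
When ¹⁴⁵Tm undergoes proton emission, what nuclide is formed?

Proton emission: mass number changes by -1, atomic number by -1.
A: 145 − 1 = 144; Z: 69 − 1 = 68.
Z = 68 is erbium, so the daughter is ¹⁴⁴Er.

Er-144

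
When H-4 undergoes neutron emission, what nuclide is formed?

Neutron emission: mass number changes by -1, atomic number by +0.
A: 4 − 1 = 3; Z: 1 = 1.
Z = 1 is hydrogen, so the daughter is H-3.

H-3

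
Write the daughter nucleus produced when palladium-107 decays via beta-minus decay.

Ag-107

Beta-minus decay: mass number changes by +0, atomic number by +1.
A: 107 = 107; Z: 46 + 1 = 47.
Z = 47 is silver, so the daughter is silver-107.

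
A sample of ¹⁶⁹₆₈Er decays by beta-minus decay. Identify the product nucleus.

Beta-minus decay: mass number changes by +0, atomic number by +1.
A: 169 = 169; Z: 68 + 1 = 69.
Z = 69 is thulium, so the daughter is ¹⁶⁹₆₉Tm.

Tm-169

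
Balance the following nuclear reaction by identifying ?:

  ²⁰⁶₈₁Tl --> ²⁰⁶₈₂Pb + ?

beta-minus particle

Conserve mass number: 206 = 206 + A, so A = 0.
Conserve atomic number: 81 = 82 + Z, so Z = -1.
A = 0 and Z = -1 is ⁰₋₁e — a beta-minus particle.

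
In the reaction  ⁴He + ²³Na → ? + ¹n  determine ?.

Al-26

Conserve mass number: 4 + 23 = A + 1, so A = 26.
Conserve atomic number: 2 + 11 = Z + 0, so Z = 13.
Z = 13 is aluminium, so the species is ²⁶Al.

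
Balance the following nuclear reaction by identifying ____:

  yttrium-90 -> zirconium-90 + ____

Conserve mass number: 90 = 90 + A, so A = 0.
Conserve atomic number: 39 = 40 + Z, so Z = -1.
A = 0 and Z = -1 is e⁻ — a beta-minus particle.

beta-minus particle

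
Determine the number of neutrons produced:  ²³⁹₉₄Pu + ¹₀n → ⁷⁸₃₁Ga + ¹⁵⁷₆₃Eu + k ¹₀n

5

Conserve mass number: 240 = 78 + 157 + k, so k = 240 − 235 = 5.
Check atomic number: 94 = 31 + 63 + 0 = 94. ✓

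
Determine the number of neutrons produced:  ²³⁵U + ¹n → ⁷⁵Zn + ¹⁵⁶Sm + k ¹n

5

Conserve mass number: 236 = 75 + 156 + k, so k = 236 − 231 = 5.
Check atomic number: 92 = 30 + 62 + 0 = 92. ✓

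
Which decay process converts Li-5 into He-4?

proton emission

ΔA = 4 − 5 = -1; ΔZ = 2 − 3 = -1.
A drops by 1 and Z drops by 1 — a proton was emitted.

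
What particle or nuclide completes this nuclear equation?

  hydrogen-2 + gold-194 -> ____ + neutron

Conserve mass number: 2 + 194 = A + 1, so A = 195.
Conserve atomic number: 1 + 79 = Z + 0, so Z = 80.
Z = 80 is mercury, so the species is mercury-195.

Hg-195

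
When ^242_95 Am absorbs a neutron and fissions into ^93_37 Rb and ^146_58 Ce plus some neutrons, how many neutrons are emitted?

4

Conserve mass number: 243 = 93 + 146 + k, so k = 243 − 239 = 4.
Check atomic number: 95 = 37 + 58 + 0 = 95. ✓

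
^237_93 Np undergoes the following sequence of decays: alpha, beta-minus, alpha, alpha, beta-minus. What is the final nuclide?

Start: (A, Z) = (237, 93).
After α: (233, 91).
After β⁻: (233, 92).
After α: (229, 90).
After α: (225, 88).
After β⁻: (225, 89).
Z = 89 is actinium.

Ac-225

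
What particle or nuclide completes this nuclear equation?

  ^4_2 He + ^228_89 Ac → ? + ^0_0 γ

Pa-232

Conserve mass number: 4 + 228 = A + 0, so A = 232.
Conserve atomic number: 2 + 89 = Z + 0, so Z = 91.
Z = 91 is protactinium, so the species is ^232_91 Pa.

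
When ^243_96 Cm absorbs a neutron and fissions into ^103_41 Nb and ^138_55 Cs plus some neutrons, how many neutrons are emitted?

Conserve mass number: 244 = 103 + 138 + k, so k = 244 − 241 = 3.
Check atomic number: 96 = 41 + 55 + 0 = 96. ✓

3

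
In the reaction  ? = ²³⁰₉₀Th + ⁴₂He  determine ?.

Conserve mass number: A = 230 + 4, so A = 234.
Conserve atomic number: Z = 90 + 2, so Z = 92.
Z = 92 is uranium, so the species is ²³⁴₉₂U.

U-234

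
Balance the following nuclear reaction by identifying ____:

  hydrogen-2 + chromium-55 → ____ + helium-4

Conserve mass number: 2 + 55 = A + 4, so A = 53.
Conserve atomic number: 1 + 24 = Z + 2, so Z = 23.
Z = 23 is vanadium, so the species is vanadium-53.

V-53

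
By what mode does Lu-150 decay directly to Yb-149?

proton emission

ΔA = 149 − 150 = -1; ΔZ = 70 − 71 = -1.
A drops by 1 and Z drops by 1 — a proton was emitted.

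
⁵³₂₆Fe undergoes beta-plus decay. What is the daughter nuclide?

Mn-53

Beta-plus decay: mass number changes by +0, atomic number by -1.
A: 53 = 53; Z: 26 − 1 = 25.
Z = 25 is manganese, so the daughter is ⁵³₂₅Mn.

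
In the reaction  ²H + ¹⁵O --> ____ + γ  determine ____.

F-17

Conserve mass number: 2 + 15 = A + 0, so A = 17.
Conserve atomic number: 1 + 8 = Z + 0, so Z = 9.
Z = 9 is fluorine, so the species is ¹⁷F.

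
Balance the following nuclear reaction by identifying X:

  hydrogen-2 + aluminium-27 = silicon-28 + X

Conserve mass number: 2 + 27 = 28 + A, so A = 1.
Conserve atomic number: 1 + 13 = 14 + Z, so Z = 0.
A = 1 and Z = 0 is neutron — a neutron.

neutron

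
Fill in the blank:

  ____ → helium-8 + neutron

He-9

Conserve mass number: A = 8 + 1, so A = 9.
Conserve atomic number: Z = 2 + 0, so Z = 2.
Z = 2 is helium, so the species is helium-9.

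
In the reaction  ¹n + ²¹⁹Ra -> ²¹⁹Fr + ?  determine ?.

Conserve mass number: 1 + 219 = 219 + A, so A = 1.
Conserve atomic number: 0 + 88 = 87 + Z, so Z = 1.
A = 1 and Z = 1 is ¹H — a proton.

proton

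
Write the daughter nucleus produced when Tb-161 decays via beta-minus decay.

Dy-161

Beta-minus decay: mass number changes by +0, atomic number by +1.
A: 161 = 161; Z: 65 + 1 = 66.
Z = 66 is dysprosium, so the daughter is Dy-161.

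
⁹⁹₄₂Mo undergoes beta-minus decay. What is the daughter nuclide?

Tc-99

Beta-minus decay: mass number changes by +0, atomic number by +1.
A: 99 = 99; Z: 42 + 1 = 43.
Z = 43 is technetium, so the daughter is ⁹⁹₄₃Tc.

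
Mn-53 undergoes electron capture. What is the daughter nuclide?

Cr-53

Electron capture: mass number changes by +0, atomic number by -1.
A: 53 = 53; Z: 25 − 1 = 24.
Z = 24 is chromium, so the daughter is Cr-53.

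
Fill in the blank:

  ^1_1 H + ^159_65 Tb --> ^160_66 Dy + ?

gamma ray

Conserve mass number: 1 + 159 = 160 + A, so A = 0.
Conserve atomic number: 1 + 65 = 66 + Z, so Z = 0.
A = 0 and Z = 0 is ^0_0 γ — a gamma ray.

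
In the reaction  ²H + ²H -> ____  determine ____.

He-4

Conserve mass number: 2 + 2 = A, so A = 4.
Conserve atomic number: 1 + 1 = Z, so Z = 2.
A = 4 and Z = 2 is ⁴He — an alpha particle.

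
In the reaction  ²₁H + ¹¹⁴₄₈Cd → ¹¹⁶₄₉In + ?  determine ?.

gamma ray

Conserve mass number: 2 + 114 = 116 + A, so A = 0.
Conserve atomic number: 1 + 48 = 49 + Z, so Z = 0.
A = 0 and Z = 0 is ⁰₀γ — a gamma ray.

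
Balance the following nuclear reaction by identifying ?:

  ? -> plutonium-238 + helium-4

Conserve mass number: A = 238 + 4, so A = 242.
Conserve atomic number: Z = 94 + 2, so Z = 96.
Z = 96 is curium, so the species is curium-242.

Cm-242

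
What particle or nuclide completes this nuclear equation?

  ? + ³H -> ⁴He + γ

Conserve mass number: A + 3 = 4 + 0, so A = 1.
Conserve atomic number: Z + 1 = 2 + 0, so Z = 1.
A = 1 and Z = 1 is ¹H — a proton.

proton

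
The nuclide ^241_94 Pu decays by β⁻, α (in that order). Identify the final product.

Start: (A, Z) = (241, 94).
After β⁻: (241, 95).
After α: (237, 93).
Z = 93 is neptunium.

Np-237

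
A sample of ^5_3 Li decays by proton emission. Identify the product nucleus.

He-4

Proton emission: mass number changes by -1, atomic number by -1.
A: 5 − 1 = 4; Z: 3 − 1 = 2.
Z = 2 is helium, so the daughter is ^4_2 He.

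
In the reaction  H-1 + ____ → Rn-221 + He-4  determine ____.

Fr-224

Conserve mass number: 1 + A = 221 + 4, so A = 224.
Conserve atomic number: 1 + Z = 86 + 2, so Z = 87.
Z = 87 is francium, so the species is Fr-224.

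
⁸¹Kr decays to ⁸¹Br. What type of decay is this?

beta-plus decay or electron capture

ΔA = 81 − 81 = 0; ΔZ = 35 − 36 = -1.
A is unchanged and Z drops by 1 — a proton has become a neutron (β⁺ emission or electron capture).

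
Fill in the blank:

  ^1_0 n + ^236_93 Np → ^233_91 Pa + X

Conserve mass number: 1 + 236 = 233 + A, so A = 4.
Conserve atomic number: 0 + 93 = 91 + Z, so Z = 2.
A = 4 and Z = 2 is ^4_2 He — an alpha particle.

alpha particle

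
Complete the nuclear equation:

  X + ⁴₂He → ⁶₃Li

Conserve mass number: A + 4 = 6, so A = 2.
Conserve atomic number: Z + 2 = 3, so Z = 1.
A = 2 and Z = 1 is ²₁H — a deuteron.

deuteron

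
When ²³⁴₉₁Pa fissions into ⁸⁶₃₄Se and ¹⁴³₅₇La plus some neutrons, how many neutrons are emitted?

5

Conserve mass number: 234 = 86 + 143 + k, so k = 234 − 229 = 5.
Check atomic number: 91 = 34 + 57 + 0 = 91. ✓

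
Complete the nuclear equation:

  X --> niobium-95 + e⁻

Conserve mass number: A = 95 + 0, so A = 95.
Conserve atomic number: Z = 41 − 1, so Z = 40.
Z = 40 is zirconium, so the species is zirconium-95.

Zr-95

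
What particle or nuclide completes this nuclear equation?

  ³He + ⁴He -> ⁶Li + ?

Conserve mass number: 3 + 4 = 6 + A, so A = 1.
Conserve atomic number: 2 + 2 = 3 + Z, so Z = 1.
A = 1 and Z = 1 is ¹H — a proton.

proton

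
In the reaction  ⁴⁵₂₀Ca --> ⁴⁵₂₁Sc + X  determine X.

beta-minus particle

Conserve mass number: 45 = 45 + A, so A = 0.
Conserve atomic number: 20 = 21 + Z, so Z = -1.
A = 0 and Z = -1 is ⁰₋₁e — a beta-minus particle.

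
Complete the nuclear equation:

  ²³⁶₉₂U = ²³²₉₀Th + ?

alpha particle

Conserve mass number: 236 = 232 + A, so A = 4.
Conserve atomic number: 92 = 90 + Z, so Z = 2.
A = 4 and Z = 2 is ⁴₂He — an alpha particle.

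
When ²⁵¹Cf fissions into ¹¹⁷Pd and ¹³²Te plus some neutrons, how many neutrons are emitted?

2

Conserve mass number: 251 = 117 + 132 + k, so k = 251 − 249 = 2.
Check atomic number: 98 = 46 + 52 + 0 = 98. ✓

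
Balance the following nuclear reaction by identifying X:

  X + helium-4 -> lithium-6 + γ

deuteron

Conserve mass number: A + 4 = 6 + 0, so A = 2.
Conserve atomic number: Z + 2 = 3 + 0, so Z = 1.
A = 2 and Z = 1 is hydrogen-2 — a deuteron.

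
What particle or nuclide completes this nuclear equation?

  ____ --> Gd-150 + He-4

Conserve mass number: A = 150 + 4, so A = 154.
Conserve atomic number: Z = 64 + 2, so Z = 66.
Z = 66 is dysprosium, so the species is Dy-154.

Dy-154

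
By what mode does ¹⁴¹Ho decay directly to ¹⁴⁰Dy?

proton emission

ΔA = 140 − 141 = -1; ΔZ = 66 − 67 = -1.
A drops by 1 and Z drops by 1 — a proton was emitted.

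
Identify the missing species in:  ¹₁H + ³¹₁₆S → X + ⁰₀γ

Cl-32

Conserve mass number: 1 + 31 = A + 0, so A = 32.
Conserve atomic number: 1 + 16 = Z + 0, so Z = 17.
Z = 17 is chlorine, so the species is ³²₁₇Cl.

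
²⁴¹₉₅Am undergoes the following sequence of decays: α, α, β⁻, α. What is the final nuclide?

Th-229

Start: (A, Z) = (241, 95).
After α: (237, 93).
After α: (233, 91).
After β⁻: (233, 92).
After α: (229, 90).
Z = 90 is thorium.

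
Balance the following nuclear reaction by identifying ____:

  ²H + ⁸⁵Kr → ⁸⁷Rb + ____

gamma ray

Conserve mass number: 2 + 85 = 87 + A, so A = 0.
Conserve atomic number: 1 + 36 = 37 + Z, so Z = 0.
A = 0 and Z = 0 is γ — a gamma ray.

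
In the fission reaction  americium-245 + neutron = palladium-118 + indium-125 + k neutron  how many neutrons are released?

Conserve mass number: 246 = 118 + 125 + k, so k = 246 − 243 = 3.
Check atomic number: 95 = 46 + 49 + 0 = 95. ✓

3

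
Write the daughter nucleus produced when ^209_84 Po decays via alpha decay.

Alpha decay: mass number changes by -4, atomic number by -2.
A: 209 − 4 = 205; Z: 84 − 2 = 82.
Z = 82 is lead, so the daughter is ^205_82 Pb.

Pb-205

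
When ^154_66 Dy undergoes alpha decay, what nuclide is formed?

Gd-150

Alpha decay: mass number changes by -4, atomic number by -2.
A: 154 − 4 = 150; Z: 66 − 2 = 64.
Z = 64 is gadolinium, so the daughter is ^150_64 Gd.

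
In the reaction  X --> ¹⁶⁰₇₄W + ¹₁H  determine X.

Re-161

Conserve mass number: A = 160 + 1, so A = 161.
Conserve atomic number: Z = 74 + 1, so Z = 75.
Z = 75 is rhenium, so the species is ¹⁶¹₇₅Re.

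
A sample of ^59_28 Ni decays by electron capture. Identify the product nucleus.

Co-59

Electron capture: mass number changes by +0, atomic number by -1.
A: 59 = 59; Z: 28 − 1 = 27.
Z = 27 is cobalt, so the daughter is ^59_27 Co.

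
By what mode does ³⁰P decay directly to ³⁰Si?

beta-plus decay or electron capture

ΔA = 30 − 30 = 0; ΔZ = 14 − 15 = -1.
A is unchanged and Z drops by 1 — a proton has become a neutron (β⁺ emission or electron capture).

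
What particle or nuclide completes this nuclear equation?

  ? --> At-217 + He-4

Fr-221

Conserve mass number: A = 217 + 4, so A = 221.
Conserve atomic number: Z = 85 + 2, so Z = 87.
Z = 87 is francium, so the species is Fr-221.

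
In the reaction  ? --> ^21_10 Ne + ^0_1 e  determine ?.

Na-21

Conserve mass number: A = 21 + 0, so A = 21.
Conserve atomic number: Z = 10 + 1, so Z = 11.
Z = 11 is sodium, so the species is ^21_11 Na.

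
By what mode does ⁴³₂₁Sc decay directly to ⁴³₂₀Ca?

beta-plus decay or electron capture

ΔA = 43 − 43 = 0; ΔZ = 20 − 21 = -1.
A is unchanged and Z drops by 1 — a proton has become a neutron (β⁺ emission or electron capture).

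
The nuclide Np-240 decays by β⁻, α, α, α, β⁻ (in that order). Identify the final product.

Ac-228

Start: (A, Z) = (240, 93).
After β⁻: (240, 94).
After α: (236, 92).
After α: (232, 90).
After α: (228, 88).
After β⁻: (228, 89).
Z = 89 is actinium.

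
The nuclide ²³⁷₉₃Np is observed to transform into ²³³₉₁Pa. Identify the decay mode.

alpha decay

ΔA = 233 − 237 = -4; ΔZ = 91 − 93 = -2.
A drops by 4 and Z drops by 2 — the signature of alpha emission.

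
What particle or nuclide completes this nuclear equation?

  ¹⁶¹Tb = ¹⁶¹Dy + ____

Conserve mass number: 161 = 161 + A, so A = 0.
Conserve atomic number: 65 = 66 + Z, so Z = -1.
A = 0 and Z = -1 is e⁻ — a beta-minus particle.

beta-minus particle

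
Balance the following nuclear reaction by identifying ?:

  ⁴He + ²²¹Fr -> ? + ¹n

Conserve mass number: 4 + 221 = A + 1, so A = 224.
Conserve atomic number: 2 + 87 = Z + 0, so Z = 89.
Z = 89 is actinium, so the species is ²²⁴Ac.

Ac-224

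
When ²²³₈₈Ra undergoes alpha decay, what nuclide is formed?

Rn-219

Alpha decay: mass number changes by -4, atomic number by -2.
A: 223 − 4 = 219; Z: 88 − 2 = 86.
Z = 86 is radon, so the daughter is ²¹⁹₈₆Rn.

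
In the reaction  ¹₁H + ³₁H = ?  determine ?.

Conserve mass number: 1 + 3 = A, so A = 4.
Conserve atomic number: 1 + 1 = Z, so Z = 2.
A = 4 and Z = 2 is ⁴₂He — an alpha particle.

He-4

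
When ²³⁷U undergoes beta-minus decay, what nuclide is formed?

Beta-minus decay: mass number changes by +0, atomic number by +1.
A: 237 = 237; Z: 92 + 1 = 93.
Z = 93 is neptunium, so the daughter is ²³⁷Np.

Np-237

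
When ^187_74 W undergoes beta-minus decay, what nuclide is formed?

Beta-minus decay: mass number changes by +0, atomic number by +1.
A: 187 = 187; Z: 74 + 1 = 75.
Z = 75 is rhenium, so the daughter is ^187_75 Re.

Re-187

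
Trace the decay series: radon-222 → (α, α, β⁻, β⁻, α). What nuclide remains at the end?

Pb-210

Start: (A, Z) = (222, 86).
After α: (218, 84).
After α: (214, 82).
After β⁻: (214, 83).
After β⁻: (214, 84).
After α: (210, 82).
Z = 82 is lead.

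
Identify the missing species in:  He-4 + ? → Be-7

Conserve mass number: 4 + A = 7, so A = 3.
Conserve atomic number: 2 + Z = 4, so Z = 2.
Z = 2 is helium, so the species is He-3.

He-3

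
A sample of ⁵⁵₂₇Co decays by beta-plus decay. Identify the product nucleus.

Beta-plus decay: mass number changes by +0, atomic number by -1.
A: 55 = 55; Z: 27 − 1 = 26.
Z = 26 is iron, so the daughter is ⁵⁵₂₆Fe.

Fe-55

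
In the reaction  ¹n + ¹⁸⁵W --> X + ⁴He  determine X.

Conserve mass number: 1 + 185 = A + 4, so A = 182.
Conserve atomic number: 0 + 74 = Z + 2, so Z = 72.
Z = 72 is hafnium, so the species is ¹⁸²Hf.

Hf-182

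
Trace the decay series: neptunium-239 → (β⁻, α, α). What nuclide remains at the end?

Th-231

Start: (A, Z) = (239, 93).
After β⁻: (239, 94).
After α: (235, 92).
After α: (231, 90).
Z = 90 is thorium.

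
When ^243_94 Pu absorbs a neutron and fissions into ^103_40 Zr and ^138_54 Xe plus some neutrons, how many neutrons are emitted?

Conserve mass number: 244 = 103 + 138 + k, so k = 244 − 241 = 3.
Check atomic number: 94 = 40 + 54 + 0 = 94. ✓

3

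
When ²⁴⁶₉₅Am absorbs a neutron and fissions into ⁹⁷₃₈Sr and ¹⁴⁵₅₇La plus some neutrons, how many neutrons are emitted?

5

Conserve mass number: 247 = 97 + 145 + k, so k = 247 − 242 = 5.
Check atomic number: 95 = 38 + 57 + 0 = 95. ✓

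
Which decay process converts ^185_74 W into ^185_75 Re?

ΔA = 185 − 185 = 0; ΔZ = 75 − 74 = +1.
A is unchanged and Z rises by 1 — a neutron has become a proton (β⁻ decay).

beta-minus decay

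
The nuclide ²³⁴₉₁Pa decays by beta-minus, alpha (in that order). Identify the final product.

Th-230

Start: (A, Z) = (234, 91).
After β⁻: (234, 92).
After α: (230, 90).
Z = 90 is thorium.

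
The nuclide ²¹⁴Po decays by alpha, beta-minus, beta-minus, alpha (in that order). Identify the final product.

Pb-206

Start: (A, Z) = (214, 84).
After α: (210, 82).
After β⁻: (210, 83).
After β⁻: (210, 84).
After α: (206, 82).
Z = 82 is lead.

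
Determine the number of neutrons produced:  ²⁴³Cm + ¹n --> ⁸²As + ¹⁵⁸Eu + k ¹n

4

Conserve mass number: 244 = 82 + 158 + k, so k = 244 − 240 = 4.
Check atomic number: 96 = 33 + 63 + 0 = 96. ✓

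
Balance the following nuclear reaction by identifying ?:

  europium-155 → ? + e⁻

Gd-155

Conserve mass number: 155 = A + 0, so A = 155.
Conserve atomic number: 63 = Z − 1, so Z = 64.
Z = 64 is gadolinium, so the species is gadolinium-155.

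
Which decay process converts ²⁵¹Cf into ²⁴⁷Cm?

alpha decay

ΔA = 247 − 251 = -4; ΔZ = 96 − 98 = -2.
A drops by 4 and Z drops by 2 — the signature of alpha emission.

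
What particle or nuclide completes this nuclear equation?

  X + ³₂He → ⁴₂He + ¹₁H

Conserve mass number: A + 3 = 4 + 1, so A = 2.
Conserve atomic number: Z + 2 = 2 + 1, so Z = 1.
A = 2 and Z = 1 is ²₁H — a deuteron.

deuteron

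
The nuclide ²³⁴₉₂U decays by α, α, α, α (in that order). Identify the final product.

Po-218

Start: (A, Z) = (234, 92).
After α: (230, 90).
After α: (226, 88).
After α: (222, 86).
After α: (218, 84).
Z = 84 is polonium.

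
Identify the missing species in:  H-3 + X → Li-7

Conserve mass number: 3 + A = 7, so A = 4.
Conserve atomic number: 1 + Z = 3, so Z = 2.
A = 4 and Z = 2 is He-4 — an alpha particle.

alpha particle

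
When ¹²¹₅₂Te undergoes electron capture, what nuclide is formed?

Electron capture: mass number changes by +0, atomic number by -1.
A: 121 = 121; Z: 52 − 1 = 51.
Z = 51 is antimony, so the daughter is ¹²¹₅₁Sb.

Sb-121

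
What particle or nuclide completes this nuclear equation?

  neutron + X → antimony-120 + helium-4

I-123

Conserve mass number: 1 + A = 120 + 4, so A = 123.
Conserve atomic number: 0 + Z = 51 + 2, so Z = 53.
Z = 53 is iodine, so the species is iodine-123.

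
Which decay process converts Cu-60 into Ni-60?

ΔA = 60 − 60 = 0; ΔZ = 28 − 29 = -1.
A is unchanged and Z drops by 1 — a proton has become a neutron (β⁺ emission or electron capture).

beta-plus decay or electron capture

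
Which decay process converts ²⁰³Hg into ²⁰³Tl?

beta-minus decay

ΔA = 203 − 203 = 0; ΔZ = 81 − 80 = +1.
A is unchanged and Z rises by 1 — a neutron has become a proton (β⁻ decay).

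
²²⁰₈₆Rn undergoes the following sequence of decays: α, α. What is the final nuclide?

Pb-212

Start: (A, Z) = (220, 86).
After α: (216, 84).
After α: (212, 82).
Z = 82 is lead.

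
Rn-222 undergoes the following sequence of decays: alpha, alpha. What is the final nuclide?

Start: (A, Z) = (222, 86).
After α: (218, 84).
After α: (214, 82).
Z = 82 is lead.

Pb-214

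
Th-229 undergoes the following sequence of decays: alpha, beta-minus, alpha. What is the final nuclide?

Fr-221

Start: (A, Z) = (229, 90).
After α: (225, 88).
After β⁻: (225, 89).
After α: (221, 87).
Z = 87 is francium.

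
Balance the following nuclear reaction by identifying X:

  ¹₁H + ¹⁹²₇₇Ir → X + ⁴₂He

Conserve mass number: 1 + 192 = A + 4, so A = 189.
Conserve atomic number: 1 + 77 = Z + 2, so Z = 76.
Z = 76 is osmium, so the species is ¹⁸⁹₇₆Os.

Os-189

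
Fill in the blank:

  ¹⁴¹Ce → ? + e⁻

Conserve mass number: 141 = A + 0, so A = 141.
Conserve atomic number: 58 = Z − 1, so Z = 59.
Z = 59 is praseodymium, so the species is ¹⁴¹Pr.

Pr-141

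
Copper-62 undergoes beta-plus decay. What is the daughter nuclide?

Ni-62

Beta-plus decay: mass number changes by +0, atomic number by -1.
A: 62 = 62; Z: 29 − 1 = 28.
Z = 28 is nickel, so the daughter is nickel-62.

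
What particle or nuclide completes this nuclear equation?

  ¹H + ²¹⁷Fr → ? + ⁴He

Rn-214

Conserve mass number: 1 + 217 = A + 4, so A = 214.
Conserve atomic number: 1 + 87 = Z + 2, so Z = 86.
Z = 86 is radon, so the species is ²¹⁴Rn.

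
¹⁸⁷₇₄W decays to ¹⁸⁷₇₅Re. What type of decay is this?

ΔA = 187 − 187 = 0; ΔZ = 75 − 74 = +1.
A is unchanged and Z rises by 1 — a neutron has become a proton (β⁻ decay).

beta-minus decay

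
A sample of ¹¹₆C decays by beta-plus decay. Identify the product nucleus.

Beta-plus decay: mass number changes by +0, atomic number by -1.
A: 11 = 11; Z: 6 − 1 = 5.
Z = 5 is boron, so the daughter is ¹¹₅B.

B-11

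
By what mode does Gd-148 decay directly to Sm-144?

alpha decay

ΔA = 144 − 148 = -4; ΔZ = 62 − 64 = -2.
A drops by 4 and Z drops by 2 — the signature of alpha emission.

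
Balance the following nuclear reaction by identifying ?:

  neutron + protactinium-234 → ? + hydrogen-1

Conserve mass number: 1 + 234 = A + 1, so A = 234.
Conserve atomic number: 0 + 91 = Z + 1, so Z = 90.
Z = 90 is thorium, so the species is thorium-234.

Th-234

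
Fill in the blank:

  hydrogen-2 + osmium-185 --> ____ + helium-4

Re-183

Conserve mass number: 2 + 185 = A + 4, so A = 183.
Conserve atomic number: 1 + 76 = Z + 2, so Z = 75.
Z = 75 is rhenium, so the species is rhenium-183.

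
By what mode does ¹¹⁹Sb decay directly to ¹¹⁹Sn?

beta-plus decay or electron capture

ΔA = 119 − 119 = 0; ΔZ = 50 − 51 = -1.
A is unchanged and Z drops by 1 — a proton has become a neutron (β⁺ emission or electron capture).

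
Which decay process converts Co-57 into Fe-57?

beta-plus decay or electron capture

ΔA = 57 − 57 = 0; ΔZ = 26 − 27 = -1.
A is unchanged and Z drops by 1 — a proton has become a neutron (β⁺ emission or electron capture).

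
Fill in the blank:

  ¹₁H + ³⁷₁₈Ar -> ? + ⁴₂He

Conserve mass number: 1 + 37 = A + 4, so A = 34.
Conserve atomic number: 1 + 18 = Z + 2, so Z = 17.
Z = 17 is chlorine, so the species is ³⁴₁₇Cl.

Cl-34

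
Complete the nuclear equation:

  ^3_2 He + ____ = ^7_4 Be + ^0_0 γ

Conserve mass number: 3 + A = 7 + 0, so A = 4.
Conserve atomic number: 2 + Z = 4 + 0, so Z = 2.
A = 4 and Z = 2 is ^4_2 He — an alpha particle.

alpha particle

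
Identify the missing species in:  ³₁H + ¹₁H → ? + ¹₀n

He-3

Conserve mass number: 3 + 1 = A + 1, so A = 3.
Conserve atomic number: 1 + 1 = Z + 0, so Z = 2.
Z = 2 is helium, so the species is ³₂He.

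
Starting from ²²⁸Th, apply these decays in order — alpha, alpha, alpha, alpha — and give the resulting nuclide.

Start: (A, Z) = (228, 90).
After α: (224, 88).
After α: (220, 86).
After α: (216, 84).
After α: (212, 82).
Z = 82 is lead.

Pb-212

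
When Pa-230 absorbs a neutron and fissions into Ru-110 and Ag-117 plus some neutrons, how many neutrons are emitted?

Conserve mass number: 231 = 110 + 117 + k, so k = 231 − 227 = 4.
Check atomic number: 91 = 44 + 47 + 0 = 91. ✓

4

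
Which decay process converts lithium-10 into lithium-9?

ΔA = 9 − 10 = -1; ΔZ = 3 − 3 = +0.
A drops by 1 with Z unchanged — a neutron was emitted.

neutron emission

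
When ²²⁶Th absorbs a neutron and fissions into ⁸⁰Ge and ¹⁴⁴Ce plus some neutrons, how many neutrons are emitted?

Conserve mass number: 227 = 80 + 144 + k, so k = 227 − 224 = 3.
Check atomic number: 90 = 32 + 58 + 0 = 90. ✓

3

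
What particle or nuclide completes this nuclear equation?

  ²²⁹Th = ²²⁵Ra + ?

alpha particle

Conserve mass number: 229 = 225 + A, so A = 4.
Conserve atomic number: 90 = 88 + Z, so Z = 2.
A = 4 and Z = 2 is ⁴He — an alpha particle.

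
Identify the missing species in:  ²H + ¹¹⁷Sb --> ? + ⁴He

Sn-115

Conserve mass number: 2 + 117 = A + 4, so A = 115.
Conserve atomic number: 1 + 51 = Z + 2, so Z = 50.
Z = 50 is tin, so the species is ¹¹⁵Sn.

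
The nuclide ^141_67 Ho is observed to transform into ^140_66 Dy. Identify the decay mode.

ΔA = 140 − 141 = -1; ΔZ = 66 − 67 = -1.
A drops by 1 and Z drops by 1 — a proton was emitted.

proton emission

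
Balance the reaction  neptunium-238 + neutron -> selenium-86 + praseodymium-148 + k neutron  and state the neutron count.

5

Conserve mass number: 239 = 86 + 148 + k, so k = 239 − 234 = 5.
Check atomic number: 93 = 34 + 59 + 0 = 93. ✓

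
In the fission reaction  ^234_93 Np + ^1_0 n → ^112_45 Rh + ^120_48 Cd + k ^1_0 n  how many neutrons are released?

3

Conserve mass number: 235 = 112 + 120 + k, so k = 235 − 232 = 3.
Check atomic number: 93 = 45 + 48 + 0 = 93. ✓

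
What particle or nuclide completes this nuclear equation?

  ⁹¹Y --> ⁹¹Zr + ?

beta-minus particle

Conserve mass number: 91 = 91 + A, so A = 0.
Conserve atomic number: 39 = 40 + Z, so Z = -1.
A = 0 and Z = -1 is e⁻ — a beta-minus particle.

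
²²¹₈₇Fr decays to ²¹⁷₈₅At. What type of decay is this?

alpha decay

ΔA = 217 − 221 = -4; ΔZ = 85 − 87 = -2.
A drops by 4 and Z drops by 2 — the signature of alpha emission.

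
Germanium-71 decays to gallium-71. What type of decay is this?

beta-plus decay or electron capture

ΔA = 71 − 71 = 0; ΔZ = 31 − 32 = -1.
A is unchanged and Z drops by 1 — a proton has become a neutron (β⁺ emission or electron capture).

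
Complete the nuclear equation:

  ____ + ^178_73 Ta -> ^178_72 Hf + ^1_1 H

Conserve mass number: A + 178 = 178 + 1, so A = 1.
Conserve atomic number: Z + 73 = 72 + 1, so Z = 0.
A = 1 and Z = 0 is ^1_0 n — a neutron.

neutron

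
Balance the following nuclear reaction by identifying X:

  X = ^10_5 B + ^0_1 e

C-10

Conserve mass number: A = 10 + 0, so A = 10.
Conserve atomic number: Z = 5 + 1, so Z = 6.
Z = 6 is carbon, so the species is ^10_6 C.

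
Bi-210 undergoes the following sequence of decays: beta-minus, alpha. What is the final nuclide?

Pb-206

Start: (A, Z) = (210, 83).
After β⁻: (210, 84).
After α: (206, 82).
Z = 82 is lead.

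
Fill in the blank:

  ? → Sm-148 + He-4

Conserve mass number: A = 148 + 4, so A = 152.
Conserve atomic number: Z = 62 + 2, so Z = 64.
Z = 64 is gadolinium, so the species is Gd-152.

Gd-152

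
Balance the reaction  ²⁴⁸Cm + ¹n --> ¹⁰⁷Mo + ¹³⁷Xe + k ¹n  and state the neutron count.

Conserve mass number: 249 = 107 + 137 + k, so k = 249 − 244 = 5.
Check atomic number: 96 = 42 + 54 + 0 = 96. ✓

5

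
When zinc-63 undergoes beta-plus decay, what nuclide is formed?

Beta-plus decay: mass number changes by +0, atomic number by -1.
A: 63 = 63; Z: 30 − 1 = 29.
Z = 29 is copper, so the daughter is copper-63.

Cu-63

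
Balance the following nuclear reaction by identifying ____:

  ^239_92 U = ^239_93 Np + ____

beta-minus particle

Conserve mass number: 239 = 239 + A, so A = 0.
Conserve atomic number: 92 = 93 + Z, so Z = -1.
A = 0 and Z = -1 is ^0_-1 e — a beta-minus particle.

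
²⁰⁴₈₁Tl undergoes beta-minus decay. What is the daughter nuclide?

Beta-minus decay: mass number changes by +0, atomic number by +1.
A: 204 = 204; Z: 81 + 1 = 82.
Z = 82 is lead, so the daughter is ²⁰⁴₈₂Pb.

Pb-204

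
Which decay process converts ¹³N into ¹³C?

beta-plus decay or electron capture

ΔA = 13 − 13 = 0; ΔZ = 6 − 7 = -1.
A is unchanged and Z drops by 1 — a proton has become a neutron (β⁺ emission or electron capture).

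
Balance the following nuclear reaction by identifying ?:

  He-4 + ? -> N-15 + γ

B-11

Conserve mass number: 4 + A = 15 + 0, so A = 11.
Conserve atomic number: 2 + Z = 7 + 0, so Z = 5.
Z = 5 is boron, so the species is B-11.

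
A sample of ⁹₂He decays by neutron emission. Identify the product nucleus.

Neutron emission: mass number changes by -1, atomic number by +0.
A: 9 − 1 = 8; Z: 2 = 2.
Z = 2 is helium, so the daughter is ⁸₂He.

He-8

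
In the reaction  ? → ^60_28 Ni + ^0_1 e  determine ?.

Cu-60

Conserve mass number: A = 60 + 0, so A = 60.
Conserve atomic number: Z = 28 + 1, so Z = 29.
Z = 29 is copper, so the species is ^60_29 Cu.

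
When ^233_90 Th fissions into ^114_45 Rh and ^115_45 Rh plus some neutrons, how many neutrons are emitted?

Conserve mass number: 233 = 114 + 115 + k, so k = 233 − 229 = 4.
Check atomic number: 90 = 45 + 45 + 0 = 90. ✓

4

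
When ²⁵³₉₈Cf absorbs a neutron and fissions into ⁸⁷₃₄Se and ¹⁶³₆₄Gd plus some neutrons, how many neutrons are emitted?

4

Conserve mass number: 254 = 87 + 163 + k, so k = 254 − 250 = 4.
Check atomic number: 98 = 34 + 64 + 0 = 98. ✓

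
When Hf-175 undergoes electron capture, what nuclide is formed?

Electron capture: mass number changes by +0, atomic number by -1.
A: 175 = 175; Z: 72 − 1 = 71.
Z = 71 is lutetium, so the daughter is Lu-175.

Lu-175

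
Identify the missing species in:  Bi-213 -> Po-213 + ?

beta-minus particle

Conserve mass number: 213 = 213 + A, so A = 0.
Conserve atomic number: 83 = 84 + Z, so Z = -1.
A = 0 and Z = -1 is e⁻ — a beta-minus particle.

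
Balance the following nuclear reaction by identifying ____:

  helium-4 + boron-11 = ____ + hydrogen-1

C-14

Conserve mass number: 4 + 11 = A + 1, so A = 14.
Conserve atomic number: 2 + 5 = Z + 1, so Z = 6.
Z = 6 is carbon, so the species is carbon-14.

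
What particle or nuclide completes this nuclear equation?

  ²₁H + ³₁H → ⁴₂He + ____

Conserve mass number: 2 + 3 = 4 + A, so A = 1.
Conserve atomic number: 1 + 1 = 2 + Z, so Z = 0.
A = 1 and Z = 0 is ¹₀n — a neutron.

neutron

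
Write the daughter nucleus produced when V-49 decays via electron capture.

Electron capture: mass number changes by +0, atomic number by -1.
A: 49 = 49; Z: 23 − 1 = 22.
Z = 22 is titanium, so the daughter is Ti-49.

Ti-49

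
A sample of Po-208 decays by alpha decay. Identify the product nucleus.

Alpha decay: mass number changes by -4, atomic number by -2.
A: 208 − 4 = 204; Z: 84 − 2 = 82.
Z = 82 is lead, so the daughter is Pb-204.

Pb-204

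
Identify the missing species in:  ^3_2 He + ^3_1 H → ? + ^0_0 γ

Li-6

Conserve mass number: 3 + 3 = A + 0, so A = 6.
Conserve atomic number: 2 + 1 = Z + 0, so Z = 3.
Z = 3 is lithium, so the species is ^6_3 Li.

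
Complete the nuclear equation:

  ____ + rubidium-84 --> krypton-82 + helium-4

Conserve mass number: A + 84 = 82 + 4, so A = 2.
Conserve atomic number: Z + 37 = 36 + 2, so Z = 1.
A = 2 and Z = 1 is hydrogen-2 — a deuteron.

deuteron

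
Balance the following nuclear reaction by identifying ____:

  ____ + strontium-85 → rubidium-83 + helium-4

Conserve mass number: A + 85 = 83 + 4, so A = 2.
Conserve atomic number: Z + 38 = 37 + 2, so Z = 1.
A = 2 and Z = 1 is hydrogen-2 — a deuteron.

deuteron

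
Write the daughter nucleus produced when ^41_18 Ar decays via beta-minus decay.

K-41

Beta-minus decay: mass number changes by +0, atomic number by +1.
A: 41 = 41; Z: 18 + 1 = 19.
Z = 19 is potassium, so the daughter is ^41_19 K.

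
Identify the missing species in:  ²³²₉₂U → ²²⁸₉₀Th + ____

Conserve mass number: 232 = 228 + A, so A = 4.
Conserve atomic number: 92 = 90 + Z, so Z = 2.
A = 4 and Z = 2 is ⁴₂He — an alpha particle.

alpha particle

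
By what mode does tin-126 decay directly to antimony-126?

ΔA = 126 − 126 = 0; ΔZ = 51 − 50 = +1.
A is unchanged and Z rises by 1 — a neutron has become a proton (β⁻ decay).

beta-minus decay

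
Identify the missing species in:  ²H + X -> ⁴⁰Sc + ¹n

Ca-39

Conserve mass number: 2 + A = 40 + 1, so A = 39.
Conserve atomic number: 1 + Z = 21 + 0, so Z = 20.
Z = 20 is calcium, so the species is ³⁹Ca.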